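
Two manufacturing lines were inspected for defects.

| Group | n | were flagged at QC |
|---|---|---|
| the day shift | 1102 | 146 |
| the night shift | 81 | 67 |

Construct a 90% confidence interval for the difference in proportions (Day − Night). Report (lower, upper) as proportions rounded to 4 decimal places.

(-0.7658, -0.6236)

p̂₁ = 146/1102 = 0.1325 and p̂₂ = 67/81 = 0.8272.
SE₁ = √(p̂₁(1−p̂₁)/n₁) = √(0.1325·0.8675/1102) = 0.01021; SE₂ = √(0.8272·0.1728/81) = 0.04201.
Independent samples: SE of the difference = √(SE₁² + SE₂²) = √(0.0001042441 + 0.0017648401) = 0.04323.
z* for 90% confidence is 1.645, so the margin of error is 1.645 × 0.04323 = 0.07111.
Point estimate p̂₁ − p̂₂ = 0.1325 − 0.8272 = -0.6947.
-0.6947 ± 0.07111 → (-0.7658, -0.6236).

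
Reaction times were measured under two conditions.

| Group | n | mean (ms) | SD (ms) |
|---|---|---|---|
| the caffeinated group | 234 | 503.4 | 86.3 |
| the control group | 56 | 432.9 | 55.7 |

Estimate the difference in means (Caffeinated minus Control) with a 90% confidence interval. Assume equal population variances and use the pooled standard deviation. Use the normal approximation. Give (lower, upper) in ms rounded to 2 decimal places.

(50.59, 90.41)

s_p = √[((n₁−1)s₁² + (n₂−1)s₂²)/(n₁+n₂−2)] = √[(233·86.3² + 55·55.7²)/288] = 81.3503.
SE = 81.3503·√(1/234 + 1/56) = 12.1020.
With z* = 1.645, margin = 1.645 × 12.1020 = 19.9078.
x̄₁ − x̄₂ = 503.4 − 432.9 = 70.5000; interval 70.5000 ± 19.9078 = (50.59, 90.41).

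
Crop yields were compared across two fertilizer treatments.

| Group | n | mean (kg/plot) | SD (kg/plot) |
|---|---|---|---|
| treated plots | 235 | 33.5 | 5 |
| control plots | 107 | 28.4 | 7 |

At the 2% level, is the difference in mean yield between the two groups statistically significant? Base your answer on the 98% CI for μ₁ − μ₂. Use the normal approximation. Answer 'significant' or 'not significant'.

SE₁ = s₁/√n₁ = 5/√235 = 0.3262; SE₂ = 7/√107 = 0.6767.
Independent samples, unequal variances: SE_diff = √(SE₁² + SE₂²) = √(0.10640644 + 0.45792289) = 0.7512.
z* = 2.326, so margin of error = 2.326 × 0.7512 = 1.7473.
Difference in means = 33.5 − 28.4 = 5.1000.
5.1000 ± 1.7473 → (3.3527, 6.8473).
The interval (3.3527, 6.8473) does not contain 0, so the difference is significant.

significant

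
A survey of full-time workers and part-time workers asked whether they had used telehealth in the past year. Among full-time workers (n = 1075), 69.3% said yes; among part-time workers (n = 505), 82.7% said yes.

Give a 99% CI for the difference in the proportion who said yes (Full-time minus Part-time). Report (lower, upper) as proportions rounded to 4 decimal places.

SE₁ = √(p̂₁(1−p̂₁)/n₁) = √(0.6930·0.3070/1075) = 0.01407; SE₂ = √(0.8270·0.1730/505) = 0.01683.
Independent samples: SE of the difference = √(SE₁² + SE₂²) = √(0.0001979649 + 0.0002832489) = 0.02194.
z* for 99% confidence is 2.576, so the margin of error is 2.576 × 0.02194 = 0.05652.
Point estimate p̂₁ − p̂₂ = 0.6930 − 0.8270 = -0.1340.
-0.1340 ± 0.05652 → (-0.1905, -0.0775).

(-0.1905, -0.0775)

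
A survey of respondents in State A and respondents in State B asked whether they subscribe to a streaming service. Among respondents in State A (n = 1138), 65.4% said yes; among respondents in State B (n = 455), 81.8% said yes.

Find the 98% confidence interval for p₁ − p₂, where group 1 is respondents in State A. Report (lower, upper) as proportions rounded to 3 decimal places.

Each SE is √(p̂(1−p̂)/n): √(0.6540·0.3460/1138) = 0.01410 and √(0.8180·0.1820/455) = 0.01809.
SE(p̂₁ − p̂₂) = √(SE₁² + SE₂²) = √(0.00019881 + 0.0003272481) = 0.02294, since the two samples are independent.
At 98% confidence z* = 2.326; margin = 2.326 × 0.02294 = 0.05336.
The difference is 0.6540 − 0.8180 = -0.1640, so the interval is -0.1640 ± 0.05336 = (-0.217, -0.111).

(-0.217, -0.111)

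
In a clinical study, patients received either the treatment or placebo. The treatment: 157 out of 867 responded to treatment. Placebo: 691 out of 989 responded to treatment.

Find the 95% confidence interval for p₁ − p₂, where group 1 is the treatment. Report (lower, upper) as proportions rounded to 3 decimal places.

First, p̂₁ = 157/867 = 0.1811; p̂₂ = 691/989 = 0.6987.
The two standard errors are √(0.1811×0.8189/867) = 0.01308 and √(0.6987×0.3013/989) = 0.01459.
Because the samples are independent, SE_diff = √(0.01308² + 0.01459²) = 0.01959.
Using z* = 1.960 for 95%, ME = 1.960 × 0.01959 = 0.03840.
p̂₁ − p̂₂ = -0.5176; interval -0.5176 ± 0.03840 gives (-0.556, -0.479).

(-0.556, -0.479)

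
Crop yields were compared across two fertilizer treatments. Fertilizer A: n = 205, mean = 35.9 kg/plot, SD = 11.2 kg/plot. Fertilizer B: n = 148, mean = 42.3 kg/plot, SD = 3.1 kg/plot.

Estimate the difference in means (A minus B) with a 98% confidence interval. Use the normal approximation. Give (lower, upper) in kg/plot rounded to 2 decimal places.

(-8.31, -4.49)

Standard errors of each mean: 11.2/√205 = 0.7822 and 3.1/√148 = 0.2548.
SE(x̄₁ − x̄₂) = √(0.7822² + 0.2548²) = 0.8227 for independent samples with unequal variances.
With z* = 2.326, the margin is 2.326 × 0.8227 = 1.9136.
x̄₁ − x̄₂ = 35.9 − 42.3 = -6.4000; the interval is -6.4000 ± 1.9136 = (-8.31, -4.49).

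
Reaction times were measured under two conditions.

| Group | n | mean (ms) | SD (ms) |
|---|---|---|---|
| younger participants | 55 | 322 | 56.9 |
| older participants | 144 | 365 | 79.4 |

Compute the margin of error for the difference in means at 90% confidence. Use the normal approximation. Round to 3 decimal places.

16.666

Standard errors of each mean: 56.9/√55 = 7.6724 and 79.4/√144 = 6.6167.
SE(x̄₁ − x̄₂) = √(7.6724² + 6.6167²) = 10.1315 for independent samples with unequal variances.
With z* = 1.645, the margin is 1.645 × 10.1315 = 16.6663.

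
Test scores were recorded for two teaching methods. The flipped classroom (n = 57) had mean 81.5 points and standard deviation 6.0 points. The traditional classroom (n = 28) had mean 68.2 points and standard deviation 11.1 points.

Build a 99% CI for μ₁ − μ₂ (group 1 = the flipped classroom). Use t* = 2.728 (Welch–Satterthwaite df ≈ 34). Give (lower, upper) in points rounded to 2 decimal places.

(7.18, 19.42)

Per-group SEs: s₁/√n₁ = 6.0/√57 = 0.7947, s₂/√n₂ = 11.1/√28 = 2.0977.
Unpooled SE of the difference: √(0.63154809 + 4.40034529) = 2.2432.
Margin of error = t* · SE = 2.728 × 2.2432 = 6.1194.
x̄₁ − x̄₂ = 81.5 − 68.2 = 13.3000.
CI: 13.3000 ± 6.1194 = (7.18, 19.42).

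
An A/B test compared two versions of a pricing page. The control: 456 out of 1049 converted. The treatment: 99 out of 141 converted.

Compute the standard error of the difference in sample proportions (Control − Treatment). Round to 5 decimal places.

0.04144

p̂₁ = 456/1049 = 0.4347 and p̂₂ = 99/141 = 0.7021.
SE₁ = √(p̂₁(1−p̂₁)/n₁) = √(0.4347·0.5653/1049) = 0.01531; SE₂ = √(0.7021·0.2979/141) = 0.03851.
Independent samples: SE of the difference = √(SE₁² + SE₂²) = √(0.0002343961 + 0.0014830201) = 0.04144.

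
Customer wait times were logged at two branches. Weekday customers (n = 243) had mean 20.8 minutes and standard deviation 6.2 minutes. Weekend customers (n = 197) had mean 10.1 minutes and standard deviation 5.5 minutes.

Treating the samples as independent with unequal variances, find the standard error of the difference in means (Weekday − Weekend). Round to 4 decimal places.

Standard errors of each mean: 6.2/√243 = 0.3977 and 5.5/√197 = 0.3919.
SE(x̄₁ − x̄₂) = √(0.3977² + 0.3919²) = 0.5583 for independent samples with unequal variances.

0.5583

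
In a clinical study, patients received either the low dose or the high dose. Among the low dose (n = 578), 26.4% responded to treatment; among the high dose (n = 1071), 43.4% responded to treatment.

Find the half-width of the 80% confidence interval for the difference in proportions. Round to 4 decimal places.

0.0305

Each SE is √(p̂(1−p̂)/n): √(0.2640·0.7360/578) = 0.01833 and √(0.4340·0.5660/1071) = 0.01514.
SE(p̂₁ − p̂₂) = √(SE₁² + SE₂²) = √(0.0003359889 + 0.0002292196) = 0.02377, since the two samples are independent.
At 80% confidence z* = 1.282; margin = 1.282 × 0.02377 = 0.03047.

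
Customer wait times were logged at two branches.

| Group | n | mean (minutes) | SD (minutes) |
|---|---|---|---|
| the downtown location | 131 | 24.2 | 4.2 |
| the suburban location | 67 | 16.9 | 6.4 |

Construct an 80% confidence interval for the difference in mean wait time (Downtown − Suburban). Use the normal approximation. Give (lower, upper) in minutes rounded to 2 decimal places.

(6.19, 8.41)

SE₁ = s₁/√n₁ = 4.2/√131 = 0.3670; SE₂ = 6.4/√67 = 0.7819.
Independent samples, unequal variances: SE_diff = √(SE₁² + SE₂²) = √(0.134689 + 0.61136761) = 0.8637.
z* = 1.282, so margin of error = 1.282 × 0.8637 = 1.1073.
Difference in means = 24.2 − 16.9 = 7.3000.
7.3000 ± 1.1073 → (6.19, 8.41).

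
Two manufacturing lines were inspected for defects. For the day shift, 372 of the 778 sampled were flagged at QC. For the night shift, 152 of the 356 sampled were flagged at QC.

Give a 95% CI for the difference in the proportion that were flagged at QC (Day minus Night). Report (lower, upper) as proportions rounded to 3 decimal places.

(-0.011, 0.113)

p̂₁ = 372/778 = 0.4781 and p̂₂ = 152/356 = 0.4270.
SE₁ = √(p̂₁(1−p̂₁)/n₁) = √(0.4781·0.5219/778) = 0.01791; SE₂ = √(0.4270·0.5730/356) = 0.02622.
Independent samples: SE of the difference = √(SE₁² + SE₂²) = √(0.0003207681 + 0.0006874884) = 0.03175.
z* for 95% confidence is 1.960, so the margin of error is 1.960 × 0.03175 = 0.06223.
Point estimate p̂₁ − p̂₂ = 0.4781 − 0.4270 = 0.0511.
0.0511 ± 0.06223 → (-0.011, 0.113).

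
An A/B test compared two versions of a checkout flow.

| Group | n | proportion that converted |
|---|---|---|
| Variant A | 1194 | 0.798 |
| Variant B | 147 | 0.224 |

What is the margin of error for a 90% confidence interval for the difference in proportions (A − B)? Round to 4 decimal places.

Each SE is √(p̂(1−p̂)/n): √(0.7980·0.2020/1194) = 0.01162 and √(0.2240·0.7760/147) = 0.03439.
SE(p̂₁ − p̂₂) = √(SE₁² + SE₂²) = √(0.0001350244 + 0.0011826721) = 0.03630, since the two samples are independent.
At 90% confidence z* = 1.645; margin = 1.645 × 0.03630 = 0.05971.

0.0597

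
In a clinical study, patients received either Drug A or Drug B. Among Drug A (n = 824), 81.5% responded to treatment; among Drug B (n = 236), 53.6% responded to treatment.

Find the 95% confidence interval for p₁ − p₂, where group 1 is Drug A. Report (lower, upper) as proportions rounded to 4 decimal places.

The two standard errors are √(0.8150×0.1850/824) = 0.01353 and √(0.5360×0.4640/236) = 0.03246.
Because the samples are independent, SE_diff = √(0.01353² + 0.03246²) = 0.03517.
Using z* = 1.960 for 95%, ME = 1.960 × 0.03517 = 0.06893.
p̂₁ − p̂₂ = 0.2790; interval 0.2790 ± 0.06893 gives (0.2101, 0.3479).

(0.2101, 0.3479)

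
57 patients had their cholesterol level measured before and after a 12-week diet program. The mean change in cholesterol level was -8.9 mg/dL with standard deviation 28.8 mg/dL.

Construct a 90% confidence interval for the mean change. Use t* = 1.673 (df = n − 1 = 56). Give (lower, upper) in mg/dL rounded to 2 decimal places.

Paired design: SE = s_d/√n = 28.8/√57 = 3.8147.
t* = 1.673; margin of error = 1.673 × 3.8147 = 6.3820.
-8.9 ± 6.3820 → (-15.28, -2.52).

(-15.28, -2.52)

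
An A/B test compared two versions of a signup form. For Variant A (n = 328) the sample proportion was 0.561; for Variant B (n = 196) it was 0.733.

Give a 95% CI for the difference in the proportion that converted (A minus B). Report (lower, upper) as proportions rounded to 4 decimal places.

Each SE is √(p̂(1−p̂)/n): √(0.5610·0.4390/328) = 0.02740 and √(0.7330·0.2670/196) = 0.03160.
SE(p̂₁ − p̂₂) = √(SE₁² + SE₂²) = √(0.00075076 + 0.00099856) = 0.04182, since the two samples are independent.
At 95% confidence z* = 1.960; margin = 1.960 × 0.04182 = 0.08197.
The difference is 0.5610 − 0.7330 = -0.1720, so the interval is -0.1720 ± 0.08197 = (-0.2540, -0.0900).

(-0.2540, -0.0900)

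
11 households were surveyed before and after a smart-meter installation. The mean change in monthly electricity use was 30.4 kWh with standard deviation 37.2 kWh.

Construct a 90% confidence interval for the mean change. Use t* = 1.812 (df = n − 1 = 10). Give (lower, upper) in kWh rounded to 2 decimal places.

This is a matched-pairs design, so SE = s_d/√n = 37.2/√11 = 11.2162.
Margin = 1.812 × 11.2162 = 20.3238; the interval is 30.4 ± 20.3238 = (10.08, 50.72).

(10.08, 50.72)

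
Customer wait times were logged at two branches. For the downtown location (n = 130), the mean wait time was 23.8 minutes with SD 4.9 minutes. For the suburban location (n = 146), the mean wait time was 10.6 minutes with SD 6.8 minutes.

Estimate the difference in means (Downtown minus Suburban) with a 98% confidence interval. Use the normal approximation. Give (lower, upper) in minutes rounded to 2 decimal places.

SE₁ = s₁/√n₁ = 4.9/√130 = 0.4298; SE₂ = 6.8/√146 = 0.5628.
Independent samples, unequal variances: SE_diff = √(SE₁² + SE₂²) = √(0.18472804 + 0.31674384) = 0.7081.
z* = 2.326, so margin of error = 2.326 × 0.7081 = 1.6470.
Difference in means = 23.8 − 10.6 = 13.2000.
13.2000 ± 1.6470 → (11.55, 14.85).

(11.55, 14.85)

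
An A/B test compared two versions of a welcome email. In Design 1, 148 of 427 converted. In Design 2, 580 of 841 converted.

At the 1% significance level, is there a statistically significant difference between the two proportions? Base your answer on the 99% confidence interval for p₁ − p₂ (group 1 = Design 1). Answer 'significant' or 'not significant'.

p̂₁ = 148/427 = 0.3466 and p̂₂ = 580/841 = 0.6897.
SE₁ = √(p̂₁(1−p̂₁)/n₁) = √(0.3466·0.6534/427) = 0.02303; SE₂ = √(0.6897·0.3103/841) = 0.01595.
Independent samples: SE of the difference = √(SE₁² + SE₂²) = √(0.0005303809 + 0.0002544025) = 0.02801.
z* for 99% confidence is 2.576, so the margin of error is 2.576 × 0.02801 = 0.07215.
Point estimate p̂₁ − p̂₂ = 0.3466 − 0.6897 = -0.3431.
-0.3431 ± 0.07215 → (-0.41525, -0.27095).
The interval (-0.41525, -0.27095) does not contain 0, so the difference is significant.

significant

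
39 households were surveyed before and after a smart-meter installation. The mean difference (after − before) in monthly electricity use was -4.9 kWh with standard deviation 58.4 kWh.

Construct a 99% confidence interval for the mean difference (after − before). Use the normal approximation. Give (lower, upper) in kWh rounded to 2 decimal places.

Paired design: SE = s_d/√n = 58.4/√39 = 9.3515.
z* = 2.576; margin of error = 2.576 × 9.3515 = 24.0895.
-4.9 ± 24.0895 → (-28.99, 19.19).

(-28.99, 19.19)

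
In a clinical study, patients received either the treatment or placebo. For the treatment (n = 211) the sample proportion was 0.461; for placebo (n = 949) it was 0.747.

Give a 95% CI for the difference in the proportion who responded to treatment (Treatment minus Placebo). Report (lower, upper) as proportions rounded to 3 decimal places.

The two standard errors are √(0.4610×0.5390/211) = 0.03432 and √(0.7470×0.2530/949) = 0.01411.
Because the samples are independent, SE_diff = √(0.03432² + 0.01411²) = 0.03711.
Using z* = 1.960 for 95%, ME = 1.960 × 0.03711 = 0.07274.
p̂₁ − p̂₂ = -0.2860; interval -0.2860 ± 0.07274 gives (-0.359, -0.213).

(-0.359, -0.213)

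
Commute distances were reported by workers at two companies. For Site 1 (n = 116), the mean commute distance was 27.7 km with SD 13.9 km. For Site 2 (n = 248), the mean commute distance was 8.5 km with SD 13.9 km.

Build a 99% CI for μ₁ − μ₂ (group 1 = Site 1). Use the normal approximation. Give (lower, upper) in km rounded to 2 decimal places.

(15.17, 23.23)

Per-group SEs: s₁/√n₁ = 13.9/√116 = 1.2906, s₂/√n₂ = 13.9/√248 = 0.8827.
Unpooled SE of the difference: √(1.66564836 + 0.77915929) = 1.5636.
Margin of error = z* · SE = 2.576 × 1.5636 = 4.0278.
x̄₁ − x̄₂ = 27.7 − 8.5 = 19.2000.
CI: 19.2000 ± 4.0278 = (15.17, 23.23).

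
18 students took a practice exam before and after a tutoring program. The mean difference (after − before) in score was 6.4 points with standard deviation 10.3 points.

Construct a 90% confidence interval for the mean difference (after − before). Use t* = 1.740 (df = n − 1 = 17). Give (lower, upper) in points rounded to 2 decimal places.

This is a matched-pairs design, so SE = s_d/√n = 10.3/√18 = 2.4277.
Margin = 1.740 × 2.4277 = 4.2242; the interval is 6.4 ± 4.2242 = (2.18, 10.62).

(2.18, 10.62)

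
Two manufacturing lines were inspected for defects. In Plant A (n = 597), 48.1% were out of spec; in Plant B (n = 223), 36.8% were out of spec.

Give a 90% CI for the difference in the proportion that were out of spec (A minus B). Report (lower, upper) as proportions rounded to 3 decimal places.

Each SE is √(p̂(1−p̂)/n): √(0.4810·0.5190/597) = 0.02045 and √(0.3680·0.6320/223) = 0.03229.
SE(p̂₁ − p̂₂) = √(SE₁² + SE₂²) = √(0.0004182025 + 0.0010426441) = 0.03822, since the two samples are independent.
At 90% confidence z* = 1.645; margin = 1.645 × 0.03822 = 0.06287.
The difference is 0.4810 − 0.3680 = 0.1130, so the interval is 0.1130 ± 0.06287 = (0.050, 0.176).

(0.050, 0.176)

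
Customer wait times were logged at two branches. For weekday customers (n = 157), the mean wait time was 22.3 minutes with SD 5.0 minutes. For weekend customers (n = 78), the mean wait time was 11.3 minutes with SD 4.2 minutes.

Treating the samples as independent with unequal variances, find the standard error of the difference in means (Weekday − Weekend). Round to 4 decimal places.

Per-group SEs: s₁/√n₁ = 5.0/√157 = 0.3990, s₂/√n₂ = 4.2/√78 = 0.4756.
Unpooled SE of the difference: √(0.159201 + 0.22619536) = 0.6208.

0.6208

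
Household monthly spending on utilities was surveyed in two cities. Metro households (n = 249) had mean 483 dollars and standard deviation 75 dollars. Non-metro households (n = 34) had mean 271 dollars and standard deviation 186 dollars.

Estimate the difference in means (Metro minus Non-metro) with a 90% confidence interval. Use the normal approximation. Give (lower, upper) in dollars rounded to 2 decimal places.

(158.95, 265.05)

SE₁ = s₁/√n₁ = 75/√249 = 4.7529; SE₂ = 186/√34 = 31.8987.
Independent samples, unequal variances: SE_diff = √(SE₁² + SE₂²) = √(22.59005841 + 1017.52706169) = 32.2508.
z* = 1.645, so margin of error = 1.645 × 32.2508 = 53.0526.
Difference in means = 483 − 271 = 212.0000.
212.0000 ± 53.0526 → (158.95, 265.05).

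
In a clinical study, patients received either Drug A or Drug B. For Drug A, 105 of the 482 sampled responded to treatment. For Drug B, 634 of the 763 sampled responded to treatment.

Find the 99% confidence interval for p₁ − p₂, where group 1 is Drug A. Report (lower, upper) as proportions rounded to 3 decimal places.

(-0.673, -0.553)

Sample proportions: 105/482 = 0.2178, 634/763 = 0.8309.
Each SE is √(p̂(1−p̂)/n): √(0.2178·0.7822/482) = 0.01880 and √(0.8309·0.1691/763) = 0.01357.
SE(p̂₁ − p̂₂) = √(SE₁² + SE₂²) = √(0.00035344 + 0.0001841449) = 0.02319, since the two samples are independent.
At 99% confidence z* = 2.576; margin = 2.576 × 0.02319 = 0.05974.
The difference is 0.2178 − 0.8309 = -0.6131, so the interval is -0.6131 ± 0.05974 = (-0.673, -0.553).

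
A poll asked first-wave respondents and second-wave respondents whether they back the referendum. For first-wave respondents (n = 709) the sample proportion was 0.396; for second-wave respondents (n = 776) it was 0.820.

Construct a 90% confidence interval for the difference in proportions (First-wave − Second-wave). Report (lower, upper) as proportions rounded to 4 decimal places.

The two standard errors are √(0.3960×0.6040/709) = 0.01837 and √(0.8200×0.1800/776) = 0.01379.
Because the samples are independent, SE_diff = √(0.01837² + 0.01379²) = 0.02297.
Using z* = 1.645 for 90%, ME = 1.645 × 0.02297 = 0.03779.
p̂₁ − p̂₂ = -0.4240; interval -0.4240 ± 0.03779 gives (-0.4618, -0.3862).

(-0.4618, -0.3862)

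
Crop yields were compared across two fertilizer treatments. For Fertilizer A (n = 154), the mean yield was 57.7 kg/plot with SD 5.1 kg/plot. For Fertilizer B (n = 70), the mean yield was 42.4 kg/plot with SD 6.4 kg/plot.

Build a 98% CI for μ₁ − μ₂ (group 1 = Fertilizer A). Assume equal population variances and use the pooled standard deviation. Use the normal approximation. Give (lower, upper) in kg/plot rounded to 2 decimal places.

s_p = √[((n₁−1)s₁² + (n₂−1)s₂²)/(n₁+n₂−2)] = √[(153·5.1² + 69·6.4²)/222] = 5.5368.
SE = 5.5368·√(1/154 + 1/70) = 0.7981.
With z* = 2.326, margin = 2.326 × 0.7981 = 1.8564.
x̄₁ − x̄₂ = 57.7 − 42.4 = 15.3000; interval 15.3000 ± 1.8564 = (13.44, 17.16).

(13.44, 17.16)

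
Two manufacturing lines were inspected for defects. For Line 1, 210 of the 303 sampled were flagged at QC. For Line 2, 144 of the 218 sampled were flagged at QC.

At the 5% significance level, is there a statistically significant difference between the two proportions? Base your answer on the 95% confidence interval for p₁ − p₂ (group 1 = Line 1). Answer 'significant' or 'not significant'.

p̂₁ = 210/303 = 0.6931 and p̂₂ = 144/218 = 0.6606.
SE₁ = √(p̂₁(1−p̂₁)/n₁) = √(0.6931·0.3069/303) = 0.02650; SE₂ = √(0.6606·0.3394/218) = 0.03207.
Independent samples: SE of the difference = √(SE₁² + SE₂²) = √(0.00070225 + 0.0010284849) = 0.04160.
z* for 95% confidence is 1.960, so the margin of error is 1.960 × 0.04160 = 0.08154.
Point estimate p̂₁ − p̂₂ = 0.6931 − 0.6606 = 0.0325.
0.0325 ± 0.08154 → (-0.04904, 0.11404).
The interval (-0.04904, 0.11404) contains 0, so the difference is not significant.

not significant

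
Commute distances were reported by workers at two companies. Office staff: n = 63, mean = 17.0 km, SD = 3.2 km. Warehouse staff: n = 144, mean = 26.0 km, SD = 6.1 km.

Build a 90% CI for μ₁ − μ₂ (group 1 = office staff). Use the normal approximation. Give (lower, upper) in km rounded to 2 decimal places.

(-10.07, -7.93)

Standard errors of each mean: 3.2/√63 = 0.4032 and 6.1/√144 = 0.5083.
SE(x̄₁ − x̄₂) = √(0.4032² + 0.5083²) = 0.6488 for independent samples with unequal variances.
With z* = 1.645, the margin is 1.645 × 0.6488 = 1.0673.
x̄₁ − x̄₂ = 17.0 − 26.0 = -9.0000; the interval is -9.0000 ± 1.0673 = (-10.07, -7.93).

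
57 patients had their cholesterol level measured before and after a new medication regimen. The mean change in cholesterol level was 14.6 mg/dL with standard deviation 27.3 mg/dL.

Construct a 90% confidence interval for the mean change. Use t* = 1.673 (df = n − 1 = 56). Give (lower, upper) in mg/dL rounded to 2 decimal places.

(8.55, 20.65)

This is a matched-pairs design, so SE = s_d/√n = 27.3/√57 = 3.6160.
Margin = 1.673 × 3.6160 = 6.0496; the interval is 14.6 ± 6.0496 = (8.55, 20.65).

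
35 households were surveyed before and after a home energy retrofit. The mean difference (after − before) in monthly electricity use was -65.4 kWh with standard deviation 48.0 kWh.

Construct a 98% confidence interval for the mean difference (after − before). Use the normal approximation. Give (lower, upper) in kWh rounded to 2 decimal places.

This is a matched-pairs design, so SE = s_d/√n = 48.0/√35 = 8.1135.
Margin = 2.326 × 8.1135 = 18.8720; the interval is -65.4 ± 18.8720 = (-84.27, -46.53).

(-84.27, -46.53)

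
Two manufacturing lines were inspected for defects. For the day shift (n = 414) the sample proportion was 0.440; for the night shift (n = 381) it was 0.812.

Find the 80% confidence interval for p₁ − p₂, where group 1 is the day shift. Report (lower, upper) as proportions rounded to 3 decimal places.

Each SE is √(p̂(1−p̂)/n): √(0.4400·0.5600/414) = 0.02440 and √(0.8120·0.1880/381) = 0.02002.
SE(p̂₁ − p̂₂) = √(SE₁² + SE₂²) = √(0.00059536 + 0.0004008004) = 0.03156, since the two samples are independent.
At 80% confidence z* = 1.282; margin = 1.282 × 0.03156 = 0.04046.
The difference is 0.4400 − 0.8120 = -0.3720, so the interval is -0.3720 ± 0.04046 = (-0.412, -0.332).

(-0.412, -0.332)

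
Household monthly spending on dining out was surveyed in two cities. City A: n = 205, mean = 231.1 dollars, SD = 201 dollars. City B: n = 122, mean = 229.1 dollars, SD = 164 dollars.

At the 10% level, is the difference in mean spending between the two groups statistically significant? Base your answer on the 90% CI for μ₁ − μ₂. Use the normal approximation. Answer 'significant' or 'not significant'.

Per-group SEs: s₁/√n₁ = 201/√205 = 14.0384, s₂/√n₂ = 164/√122 = 14.8479.
Unpooled SE of the difference: √(197.07667456 + 220.46013441) = 20.4337.
Margin of error = z* · SE = 1.645 × 20.4337 = 33.6134.
x̄₁ − x̄₂ = 231.1 − 229.1 = 2.0000.
CI: 2.0000 ± 33.6134 = (-31.6134, 35.6134).
The interval (-31.6134, 35.6134) contains 0, so the difference is not significant.

not significant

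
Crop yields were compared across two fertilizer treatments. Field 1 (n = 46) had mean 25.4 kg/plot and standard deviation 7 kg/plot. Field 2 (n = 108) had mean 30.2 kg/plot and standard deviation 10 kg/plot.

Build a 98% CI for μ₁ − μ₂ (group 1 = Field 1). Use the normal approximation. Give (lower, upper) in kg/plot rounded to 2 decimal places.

(-8.08, -1.52)

Per-group SEs: s₁/√n₁ = 7/√46 = 1.0321, s₂/√n₂ = 10/√108 = 0.9623.
Unpooled SE of the difference: √(1.06523041 + 0.92602129) = 1.4111.
Margin of error = z* · SE = 2.326 × 1.4111 = 3.2822.
x̄₁ − x̄₂ = 25.4 − 30.2 = -4.8000.
CI: -4.8000 ± 3.2822 = (-8.08, -1.52).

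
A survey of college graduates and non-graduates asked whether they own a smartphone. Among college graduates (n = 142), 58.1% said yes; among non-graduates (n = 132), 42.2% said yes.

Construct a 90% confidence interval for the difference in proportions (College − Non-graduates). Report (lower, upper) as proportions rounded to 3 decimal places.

(0.061, 0.257)

Each SE is √(p̂(1−p̂)/n): √(0.5810·0.4190/142) = 0.04140 and √(0.4220·0.5780/132) = 0.04299.
SE(p̂₁ − p̂₂) = √(SE₁² + SE₂²) = √(0.00171396 + 0.0018481401) = 0.05968, since the two samples are independent.
At 90% confidence z* = 1.645; margin = 1.645 × 0.05968 = 0.09817.
The difference is 0.5810 − 0.4220 = 0.1590, so the interval is 0.1590 ± 0.09817 = (0.061, 0.257).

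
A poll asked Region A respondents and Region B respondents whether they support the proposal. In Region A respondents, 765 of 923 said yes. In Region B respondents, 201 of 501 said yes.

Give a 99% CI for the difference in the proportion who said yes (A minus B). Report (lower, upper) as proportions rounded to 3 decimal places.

p̂₁ = 765/923 = 0.8288 and p̂₂ = 201/501 = 0.4012.
SE₁ = √(p̂₁(1−p̂₁)/n₁) = √(0.8288·0.1712/923) = 0.01240; SE₂ = √(0.4012·0.5988/501) = 0.02190.
Independent samples: SE of the difference = √(SE₁² + SE₂²) = √(0.00015376 + 0.00047961) = 0.02517.
z* for 99% confidence is 2.576, so the margin of error is 2.576 × 0.02517 = 0.06484.
Point estimate p̂₁ − p̂₂ = 0.8288 − 0.4012 = 0.4276.
0.4276 ± 0.06484 → (0.363, 0.492).

(0.363, 0.492)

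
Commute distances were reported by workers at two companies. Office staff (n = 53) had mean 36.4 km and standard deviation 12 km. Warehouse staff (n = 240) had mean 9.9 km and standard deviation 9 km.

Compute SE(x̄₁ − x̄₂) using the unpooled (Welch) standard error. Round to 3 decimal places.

1.748

SE₁ = s₁/√n₁ = 12/√53 = 1.6483; SE₂ = 9/√240 = 0.5809.
Independent samples, unequal variances: SE_diff = √(SE₁² + SE₂²) = √(2.71689289 + 0.33744481) = 1.7477.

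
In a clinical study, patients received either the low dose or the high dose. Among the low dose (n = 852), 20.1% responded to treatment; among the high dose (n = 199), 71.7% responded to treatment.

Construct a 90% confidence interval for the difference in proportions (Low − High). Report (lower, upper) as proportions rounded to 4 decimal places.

The two standard errors are √(0.2010×0.7990/852) = 0.01373 and √(0.7170×0.2830/199) = 0.03193.
Because the samples are independent, SE_diff = √(0.01373² + 0.03193²) = 0.03476.
Using z* = 1.645 for 90%, ME = 1.645 × 0.03476 = 0.05718.
p̂₁ − p̂₂ = -0.5160; interval -0.5160 ± 0.05718 gives (-0.5732, -0.4588).

(-0.5732, -0.4588)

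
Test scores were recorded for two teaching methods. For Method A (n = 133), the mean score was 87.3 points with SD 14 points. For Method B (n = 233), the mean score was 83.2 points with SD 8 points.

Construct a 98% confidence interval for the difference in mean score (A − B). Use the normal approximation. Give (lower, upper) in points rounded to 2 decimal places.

(1.02, 7.18)

Per-group SEs: s₁/√n₁ = 14/√133 = 1.2140, s₂/√n₂ = 8/√233 = 0.5241.
Unpooled SE of the difference: √(1.473796 + 0.27468081) = 1.3223.
Margin of error = z* · SE = 2.326 × 1.3223 = 3.0757.
x̄₁ − x̄₂ = 87.3 − 83.2 = 4.1000.
CI: 4.1000 ± 3.0757 = (1.02, 7.18).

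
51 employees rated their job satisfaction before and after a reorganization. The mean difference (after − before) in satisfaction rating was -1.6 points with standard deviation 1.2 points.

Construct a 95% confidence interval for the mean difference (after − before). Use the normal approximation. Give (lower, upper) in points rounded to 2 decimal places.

(-1.93, -1.27)

This is a matched-pairs design, so SE = s_d/√n = 1.2/√51 = 0.1680.
Margin = 1.960 × 0.1680 = 0.3293; the interval is -1.6 ± 0.3293 = (-1.93, -1.27).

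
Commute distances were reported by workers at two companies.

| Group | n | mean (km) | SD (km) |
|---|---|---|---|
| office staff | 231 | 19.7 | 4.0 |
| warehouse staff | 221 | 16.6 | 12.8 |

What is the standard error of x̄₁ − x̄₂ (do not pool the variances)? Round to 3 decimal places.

SE₁ = s₁/√n₁ = 4.0/√231 = 0.2632; SE₂ = 12.8/√221 = 0.8610.
Independent samples, unequal variances: SE_diff = √(SE₁² + SE₂²) = √(0.06927424 + 0.741321) = 0.9003.

0.900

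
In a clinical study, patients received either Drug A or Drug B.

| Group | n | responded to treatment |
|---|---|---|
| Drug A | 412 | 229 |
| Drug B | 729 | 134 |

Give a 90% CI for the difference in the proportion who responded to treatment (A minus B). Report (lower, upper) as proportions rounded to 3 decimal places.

First, p̂₁ = 229/412 = 0.5558; p̂₂ = 134/729 = 0.1838.
The two standard errors are √(0.5558×0.4442/412) = 0.02448 and √(0.1838×0.8162/729) = 0.01435.
Because the samples are independent, SE_diff = √(0.02448² + 0.01435²) = 0.02838.
Using z* = 1.645 for 90%, ME = 1.645 × 0.02838 = 0.04669.
p̂₁ − p̂₂ = 0.3720; interval 0.3720 ± 0.04669 gives (0.325, 0.419).

(0.325, 0.419)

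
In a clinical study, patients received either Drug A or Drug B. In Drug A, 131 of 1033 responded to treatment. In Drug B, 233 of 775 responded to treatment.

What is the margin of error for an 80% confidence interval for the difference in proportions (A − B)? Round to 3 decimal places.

Sample proportions: 131/1033 = 0.1268, 233/775 = 0.3006.
Each SE is √(p̂(1−p̂)/n): √(0.1268·0.8732/1033) = 0.01035 and √(0.3006·0.6994/775) = 0.01647.
SE(p̂₁ − p̂₂) = √(SE₁² + SE₂²) = √(0.0001071225 + 0.0002712609) = 0.01945, since the two samples are independent.
At 80% confidence z* = 1.282; margin = 1.282 × 0.01945 = 0.02493.

0.025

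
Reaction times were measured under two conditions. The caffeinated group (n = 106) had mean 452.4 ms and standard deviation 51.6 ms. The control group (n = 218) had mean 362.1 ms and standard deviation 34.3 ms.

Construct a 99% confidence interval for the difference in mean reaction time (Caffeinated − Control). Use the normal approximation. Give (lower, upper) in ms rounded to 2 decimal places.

(76.07, 104.53)

Per-group SEs: s₁/√n₁ = 51.6/√106 = 5.0118, s₂/√n₂ = 34.3/√218 = 2.3231.
Unpooled SE of the difference: √(25.11813924 + 5.39679361) = 5.5240.
Margin of error = z* · SE = 2.576 × 5.5240 = 14.2298.
x̄₁ − x̄₂ = 452.4 − 362.1 = 90.3000.
CI: 90.3000 ± 14.2298 = (76.07, 104.53).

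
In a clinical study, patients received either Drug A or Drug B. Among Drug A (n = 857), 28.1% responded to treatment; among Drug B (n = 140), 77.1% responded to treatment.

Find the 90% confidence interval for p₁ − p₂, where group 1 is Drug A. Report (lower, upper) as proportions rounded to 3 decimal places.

The two standard errors are √(0.2810×0.7190/857) = 0.01535 and √(0.7710×0.2290/140) = 0.03551.
Because the samples are independent, SE_diff = √(0.01535² + 0.03551²) = 0.03869.
Using z* = 1.645 for 90%, ME = 1.645 × 0.03869 = 0.06365.
p̂₁ − p̂₂ = -0.4900; interval -0.4900 ± 0.06365 gives (-0.554, -0.426).

(-0.554, -0.426)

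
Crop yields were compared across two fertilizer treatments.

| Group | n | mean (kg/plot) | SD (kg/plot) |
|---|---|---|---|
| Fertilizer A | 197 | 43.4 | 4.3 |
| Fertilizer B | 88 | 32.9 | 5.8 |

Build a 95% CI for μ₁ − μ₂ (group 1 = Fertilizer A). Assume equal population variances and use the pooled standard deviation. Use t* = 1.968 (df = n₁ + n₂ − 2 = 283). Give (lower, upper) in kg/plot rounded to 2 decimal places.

Pooled variance s_p² = [196·4.3² + 87·5.8²] / (197+88−2) = 23.1474, so s_p = 4.8112.
SE_diff = s_p·√(1/n₁ + 1/n₂) = 4.8112·√(1/197 + 1/88) = 0.6169.
t* = 1.968; margin = 1.968 × 0.6169 = 1.2141.
Difference = 43.4 − 32.9 = 10.5000.
10.5000 ± 1.2141 → (9.29, 11.71).

(9.29, 11.71)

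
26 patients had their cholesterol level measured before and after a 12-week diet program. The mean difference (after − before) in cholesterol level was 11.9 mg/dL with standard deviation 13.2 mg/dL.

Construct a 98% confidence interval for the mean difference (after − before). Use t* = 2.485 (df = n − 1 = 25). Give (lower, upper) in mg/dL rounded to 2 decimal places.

(5.47, 18.33)

Paired design: SE = s_d/√n = 13.2/√26 = 2.5887.
t* = 2.485; margin of error = 2.485 × 2.5887 = 6.4329.
11.9 ± 6.4329 → (5.47, 18.33).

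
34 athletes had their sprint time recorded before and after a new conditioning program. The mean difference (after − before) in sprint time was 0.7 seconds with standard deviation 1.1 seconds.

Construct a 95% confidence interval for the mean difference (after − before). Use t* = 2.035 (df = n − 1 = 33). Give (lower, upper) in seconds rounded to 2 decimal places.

(0.32, 1.08)

This is a matched-pairs design, so SE = s_d/√n = 1.1/√34 = 0.1886.
Margin = 2.035 × 0.1886 = 0.3838; the interval is 0.7 ± 0.3838 = (0.32, 1.08).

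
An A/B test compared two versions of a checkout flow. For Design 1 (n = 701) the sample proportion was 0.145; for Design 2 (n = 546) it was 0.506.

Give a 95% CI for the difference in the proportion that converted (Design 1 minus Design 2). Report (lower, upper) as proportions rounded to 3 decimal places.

(-0.410, -0.312)

SE₁ = √(p̂₁(1−p̂₁)/n₁) = √(0.1450·0.8550/701) = 0.01330; SE₂ = √(0.5060·0.4940/546) = 0.02140.
Independent samples: SE of the difference = √(SE₁² + SE₂²) = √(0.00017689 + 0.00045796) = 0.02520.
z* for 95% confidence is 1.960, so the margin of error is 1.960 × 0.02520 = 0.04939.
Point estimate p̂₁ − p̂₂ = 0.1450 − 0.5060 = -0.3610.
-0.3610 ± 0.04939 → (-0.410, -0.312).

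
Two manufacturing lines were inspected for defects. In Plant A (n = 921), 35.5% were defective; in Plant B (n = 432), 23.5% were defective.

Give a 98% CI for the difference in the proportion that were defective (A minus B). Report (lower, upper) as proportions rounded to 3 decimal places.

The two standard errors are √(0.3550×0.6450/921) = 0.01577 and √(0.2350×0.7650/432) = 0.02040.
Because the samples are independent, SE_diff = √(0.01577² + 0.02040²) = 0.02578.
Using z* = 2.326 for 98%, ME = 2.326 × 0.02578 = 0.05996.
p̂₁ − p̂₂ = 0.1200; interval 0.1200 ± 0.05996 gives (0.060, 0.180).

(0.060, 0.180)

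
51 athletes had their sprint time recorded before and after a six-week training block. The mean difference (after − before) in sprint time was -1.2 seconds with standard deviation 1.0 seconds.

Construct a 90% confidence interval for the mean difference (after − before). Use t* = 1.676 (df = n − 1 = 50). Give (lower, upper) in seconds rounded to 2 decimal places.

Paired design: SE = s_d/√n = 1.0/√51 = 0.1400.
t* = 1.676; margin of error = 1.676 × 0.1400 = 0.2346.
-1.2 ± 0.2346 → (-1.43, -0.97).

(-1.43, -0.97)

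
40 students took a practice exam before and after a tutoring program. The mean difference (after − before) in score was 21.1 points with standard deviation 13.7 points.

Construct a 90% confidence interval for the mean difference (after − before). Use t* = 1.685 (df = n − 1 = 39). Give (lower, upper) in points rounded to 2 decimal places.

This is a matched-pairs design, so SE = s_d/√n = 13.7/√40 = 2.1662.
Margin = 1.685 × 2.1662 = 3.6500; the interval is 21.1 ± 3.6500 = (17.45, 24.75).

(17.45, 24.75)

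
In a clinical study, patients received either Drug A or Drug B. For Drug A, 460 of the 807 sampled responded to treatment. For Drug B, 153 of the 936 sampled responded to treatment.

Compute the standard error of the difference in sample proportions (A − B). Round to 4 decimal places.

0.0212

Sample proportions: 460/807 = 0.5700, 153/936 = 0.1635.
Each SE is √(p̂(1−p̂)/n): √(0.5700·0.4300/807) = 0.01743 and √(0.1635·0.8365/936) = 0.01209.
SE(p̂₁ − p̂₂) = √(SE₁² + SE₂²) = √(0.0003038049 + 0.0001461681) = 0.02121, since the two samples are independent.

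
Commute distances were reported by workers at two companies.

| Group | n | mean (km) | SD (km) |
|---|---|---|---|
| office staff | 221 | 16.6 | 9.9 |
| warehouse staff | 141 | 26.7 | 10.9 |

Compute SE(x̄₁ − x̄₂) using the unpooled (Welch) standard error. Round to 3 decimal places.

Per-group SEs: s₁/√n₁ = 9.9/√221 = 0.6659, s₂/√n₂ = 10.9/√141 = 0.9179.
Unpooled SE of the difference: √(0.44342281 + 0.84254041) = 1.1340.

1.134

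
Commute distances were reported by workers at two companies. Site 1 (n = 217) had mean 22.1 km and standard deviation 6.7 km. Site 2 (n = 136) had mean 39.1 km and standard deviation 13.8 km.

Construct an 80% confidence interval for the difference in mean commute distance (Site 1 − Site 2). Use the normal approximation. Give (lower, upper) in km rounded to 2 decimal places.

(-18.63, -15.37)

SE₁ = s₁/√n₁ = 6.7/√217 = 0.4548; SE₂ = 13.8/√136 = 1.1833.
Independent samples, unequal variances: SE_diff = √(SE₁² + SE₂²) = √(0.20684304 + 1.40019889) = 1.2677.
z* = 1.282, so margin of error = 1.282 × 1.2677 = 1.6252.
Difference in means = 22.1 − 39.1 = -17.0000.
-17.0000 ± 1.6252 → (-18.63, -15.37).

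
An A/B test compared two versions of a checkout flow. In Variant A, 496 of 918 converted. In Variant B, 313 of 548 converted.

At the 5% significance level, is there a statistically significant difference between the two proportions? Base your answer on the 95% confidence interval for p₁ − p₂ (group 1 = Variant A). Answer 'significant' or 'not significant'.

not significant

Sample proportions: 496/918 = 0.5403, 313/548 = 0.5712.
Each SE is √(p̂(1−p̂)/n): √(0.5403·0.4597/918) = 0.01645 and √(0.5712·0.4288/548) = 0.02114.
SE(p̂₁ − p̂₂) = √(SE₁² + SE₂²) = √(0.0002706025 + 0.0004468996) = 0.02679, since the two samples are independent.
At 95% confidence z* = 1.960; margin = 1.960 × 0.02679 = 0.05251.
The difference is 0.5403 − 0.5712 = -0.0309, so the interval is -0.0309 ± 0.05251 = (-0.08341, 0.02161).
The interval (-0.08341, 0.02161) contains 0, so the difference is not significant.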